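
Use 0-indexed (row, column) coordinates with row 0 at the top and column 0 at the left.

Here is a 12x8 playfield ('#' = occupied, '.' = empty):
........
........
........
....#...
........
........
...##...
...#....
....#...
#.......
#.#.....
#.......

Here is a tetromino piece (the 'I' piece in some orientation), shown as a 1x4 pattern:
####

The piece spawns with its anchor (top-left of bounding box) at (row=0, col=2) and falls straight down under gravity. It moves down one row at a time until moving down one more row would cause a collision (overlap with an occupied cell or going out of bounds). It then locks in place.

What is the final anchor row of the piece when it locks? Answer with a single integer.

Spawn at (row=0, col=2). Try each row:
  row 0: fits
  row 1: fits
  row 2: fits
  row 3: blocked -> lock at row 2

Answer: 2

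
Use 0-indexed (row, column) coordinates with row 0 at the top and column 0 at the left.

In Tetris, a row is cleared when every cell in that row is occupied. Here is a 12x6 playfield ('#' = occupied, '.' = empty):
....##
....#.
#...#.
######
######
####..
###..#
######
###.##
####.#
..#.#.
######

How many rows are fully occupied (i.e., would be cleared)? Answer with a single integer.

Answer: 4

Derivation:
Check each row:
  row 0: 4 empty cells -> not full
  row 1: 5 empty cells -> not full
  row 2: 4 empty cells -> not full
  row 3: 0 empty cells -> FULL (clear)
  row 4: 0 empty cells -> FULL (clear)
  row 5: 2 empty cells -> not full
  row 6: 2 empty cells -> not full
  row 7: 0 empty cells -> FULL (clear)
  row 8: 1 empty cell -> not full
  row 9: 1 empty cell -> not full
  row 10: 4 empty cells -> not full
  row 11: 0 empty cells -> FULL (clear)
Total rows cleared: 4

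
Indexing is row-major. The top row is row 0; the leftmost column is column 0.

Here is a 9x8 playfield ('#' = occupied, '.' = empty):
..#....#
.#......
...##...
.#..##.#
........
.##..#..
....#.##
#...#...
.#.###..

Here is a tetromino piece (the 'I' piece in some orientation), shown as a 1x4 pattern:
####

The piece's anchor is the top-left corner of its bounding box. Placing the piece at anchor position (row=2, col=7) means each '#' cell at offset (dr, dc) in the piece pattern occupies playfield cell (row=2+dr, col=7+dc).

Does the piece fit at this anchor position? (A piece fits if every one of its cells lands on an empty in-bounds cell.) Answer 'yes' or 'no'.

Answer: no

Derivation:
Check each piece cell at anchor (2, 7):
  offset (0,0) -> (2,7): empty -> OK
  offset (0,1) -> (2,8): out of bounds -> FAIL
  offset (0,2) -> (2,9): out of bounds -> FAIL
  offset (0,3) -> (2,10): out of bounds -> FAIL
All cells valid: no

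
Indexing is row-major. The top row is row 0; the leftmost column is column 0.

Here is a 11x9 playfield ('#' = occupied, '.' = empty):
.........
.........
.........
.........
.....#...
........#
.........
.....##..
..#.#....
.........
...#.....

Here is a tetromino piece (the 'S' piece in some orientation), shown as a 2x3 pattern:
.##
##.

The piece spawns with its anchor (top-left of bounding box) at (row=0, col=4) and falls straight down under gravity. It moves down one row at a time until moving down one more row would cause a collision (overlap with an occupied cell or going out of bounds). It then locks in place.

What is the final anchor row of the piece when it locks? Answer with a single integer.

Spawn at (row=0, col=4). Try each row:
  row 0: fits
  row 1: fits
  row 2: fits
  row 3: blocked -> lock at row 2

Answer: 2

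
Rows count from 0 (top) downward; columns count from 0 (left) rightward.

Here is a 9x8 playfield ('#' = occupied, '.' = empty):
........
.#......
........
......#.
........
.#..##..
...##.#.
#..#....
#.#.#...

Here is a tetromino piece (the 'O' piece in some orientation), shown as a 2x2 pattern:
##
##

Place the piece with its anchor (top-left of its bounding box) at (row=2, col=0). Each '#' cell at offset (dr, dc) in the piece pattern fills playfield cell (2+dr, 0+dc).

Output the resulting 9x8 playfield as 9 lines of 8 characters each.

Fill (2+0,0+0) = (2,0)
Fill (2+0,0+1) = (2,1)
Fill (2+1,0+0) = (3,0)
Fill (2+1,0+1) = (3,1)

Answer: ........
.#......
##......
##....#.
........
.#..##..
...##.#.
#..#....
#.#.#...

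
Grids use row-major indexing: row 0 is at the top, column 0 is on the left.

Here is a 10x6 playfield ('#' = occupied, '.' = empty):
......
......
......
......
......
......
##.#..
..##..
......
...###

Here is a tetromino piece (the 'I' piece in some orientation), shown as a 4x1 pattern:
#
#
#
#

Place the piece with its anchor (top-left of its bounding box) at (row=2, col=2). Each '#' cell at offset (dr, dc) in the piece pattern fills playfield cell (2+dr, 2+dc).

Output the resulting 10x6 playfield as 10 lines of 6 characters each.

Answer: ......
......
..#...
..#...
..#...
..#...
##.#..
..##..
......
...###

Derivation:
Fill (2+0,2+0) = (2,2)
Fill (2+1,2+0) = (3,2)
Fill (2+2,2+0) = (4,2)
Fill (2+3,2+0) = (5,2)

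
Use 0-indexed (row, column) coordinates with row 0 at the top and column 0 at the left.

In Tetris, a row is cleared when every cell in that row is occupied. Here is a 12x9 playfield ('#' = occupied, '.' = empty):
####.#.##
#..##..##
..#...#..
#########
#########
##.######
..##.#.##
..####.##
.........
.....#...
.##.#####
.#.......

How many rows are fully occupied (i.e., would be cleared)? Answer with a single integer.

Check each row:
  row 0: 2 empty cells -> not full
  row 1: 4 empty cells -> not full
  row 2: 7 empty cells -> not full
  row 3: 0 empty cells -> FULL (clear)
  row 4: 0 empty cells -> FULL (clear)
  row 5: 1 empty cell -> not full
  row 6: 4 empty cells -> not full
  row 7: 3 empty cells -> not full
  row 8: 9 empty cells -> not full
  row 9: 8 empty cells -> not full
  row 10: 2 empty cells -> not full
  row 11: 8 empty cells -> not full
Total rows cleared: 2

Answer: 2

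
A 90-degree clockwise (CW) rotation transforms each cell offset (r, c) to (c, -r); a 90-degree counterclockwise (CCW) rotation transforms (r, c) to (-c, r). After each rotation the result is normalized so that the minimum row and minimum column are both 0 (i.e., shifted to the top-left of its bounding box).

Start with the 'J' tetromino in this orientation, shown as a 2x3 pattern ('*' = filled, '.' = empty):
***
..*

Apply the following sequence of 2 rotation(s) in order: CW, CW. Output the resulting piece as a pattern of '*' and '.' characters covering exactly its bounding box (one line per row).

Start:
***
..*
After rotation 1 (CW):
.*
.*
**
After rotation 2 (CW):
*..
***

Answer: *..
***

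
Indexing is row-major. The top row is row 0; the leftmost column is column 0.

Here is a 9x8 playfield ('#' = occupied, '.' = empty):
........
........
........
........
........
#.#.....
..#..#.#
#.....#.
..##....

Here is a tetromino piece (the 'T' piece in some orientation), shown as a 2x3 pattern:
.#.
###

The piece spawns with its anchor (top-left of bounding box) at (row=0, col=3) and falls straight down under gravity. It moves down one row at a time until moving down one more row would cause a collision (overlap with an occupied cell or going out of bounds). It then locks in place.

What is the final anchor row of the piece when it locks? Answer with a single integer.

Spawn at (row=0, col=3). Try each row:
  row 0: fits
  row 1: fits
  row 2: fits
  row 3: fits
  row 4: fits
  row 5: blocked -> lock at row 4

Answer: 4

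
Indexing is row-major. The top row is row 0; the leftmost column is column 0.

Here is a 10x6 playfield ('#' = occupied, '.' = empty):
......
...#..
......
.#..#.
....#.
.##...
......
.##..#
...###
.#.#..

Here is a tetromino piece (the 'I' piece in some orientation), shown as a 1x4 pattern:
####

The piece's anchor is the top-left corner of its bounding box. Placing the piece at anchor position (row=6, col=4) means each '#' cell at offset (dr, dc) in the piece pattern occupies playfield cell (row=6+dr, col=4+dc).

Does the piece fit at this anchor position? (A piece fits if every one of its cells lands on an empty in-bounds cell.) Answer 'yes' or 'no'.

Answer: no

Derivation:
Check each piece cell at anchor (6, 4):
  offset (0,0) -> (6,4): empty -> OK
  offset (0,1) -> (6,5): empty -> OK
  offset (0,2) -> (6,6): out of bounds -> FAIL
  offset (0,3) -> (6,7): out of bounds -> FAIL
All cells valid: no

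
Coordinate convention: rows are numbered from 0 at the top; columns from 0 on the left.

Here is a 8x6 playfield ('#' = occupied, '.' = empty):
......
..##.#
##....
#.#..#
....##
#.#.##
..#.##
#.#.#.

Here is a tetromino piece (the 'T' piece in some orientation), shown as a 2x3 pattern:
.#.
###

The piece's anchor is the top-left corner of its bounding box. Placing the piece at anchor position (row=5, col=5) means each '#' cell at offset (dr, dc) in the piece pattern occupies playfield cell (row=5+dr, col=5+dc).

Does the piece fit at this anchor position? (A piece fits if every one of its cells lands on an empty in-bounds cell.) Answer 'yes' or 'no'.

Check each piece cell at anchor (5, 5):
  offset (0,1) -> (5,6): out of bounds -> FAIL
  offset (1,0) -> (6,5): occupied ('#') -> FAIL
  offset (1,1) -> (6,6): out of bounds -> FAIL
  offset (1,2) -> (6,7): out of bounds -> FAIL
All cells valid: no

Answer: no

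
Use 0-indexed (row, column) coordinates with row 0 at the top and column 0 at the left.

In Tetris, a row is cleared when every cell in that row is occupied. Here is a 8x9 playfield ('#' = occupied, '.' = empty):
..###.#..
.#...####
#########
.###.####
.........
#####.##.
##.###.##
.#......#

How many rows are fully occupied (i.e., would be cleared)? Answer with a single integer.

Answer: 1

Derivation:
Check each row:
  row 0: 5 empty cells -> not full
  row 1: 4 empty cells -> not full
  row 2: 0 empty cells -> FULL (clear)
  row 3: 2 empty cells -> not full
  row 4: 9 empty cells -> not full
  row 5: 2 empty cells -> not full
  row 6: 2 empty cells -> not full
  row 7: 7 empty cells -> not full
Total rows cleared: 1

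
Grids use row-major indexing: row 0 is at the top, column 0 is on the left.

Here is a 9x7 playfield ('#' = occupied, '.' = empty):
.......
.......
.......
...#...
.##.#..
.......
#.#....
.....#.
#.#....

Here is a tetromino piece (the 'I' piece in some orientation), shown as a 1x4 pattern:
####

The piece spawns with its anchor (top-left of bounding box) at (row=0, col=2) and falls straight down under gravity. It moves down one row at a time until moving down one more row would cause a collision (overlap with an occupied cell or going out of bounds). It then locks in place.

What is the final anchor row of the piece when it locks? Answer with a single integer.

Spawn at (row=0, col=2). Try each row:
  row 0: fits
  row 1: fits
  row 2: fits
  row 3: blocked -> lock at row 2

Answer: 2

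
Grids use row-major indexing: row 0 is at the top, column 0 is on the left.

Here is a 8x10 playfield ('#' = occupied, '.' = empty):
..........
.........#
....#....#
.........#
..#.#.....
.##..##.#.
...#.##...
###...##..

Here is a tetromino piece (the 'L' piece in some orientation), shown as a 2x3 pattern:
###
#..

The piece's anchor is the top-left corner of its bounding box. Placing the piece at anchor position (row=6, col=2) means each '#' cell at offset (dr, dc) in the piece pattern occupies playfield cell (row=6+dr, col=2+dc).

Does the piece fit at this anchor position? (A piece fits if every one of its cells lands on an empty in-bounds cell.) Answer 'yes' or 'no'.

Answer: no

Derivation:
Check each piece cell at anchor (6, 2):
  offset (0,0) -> (6,2): empty -> OK
  offset (0,1) -> (6,3): occupied ('#') -> FAIL
  offset (0,2) -> (6,4): empty -> OK
  offset (1,0) -> (7,2): occupied ('#') -> FAIL
All cells valid: no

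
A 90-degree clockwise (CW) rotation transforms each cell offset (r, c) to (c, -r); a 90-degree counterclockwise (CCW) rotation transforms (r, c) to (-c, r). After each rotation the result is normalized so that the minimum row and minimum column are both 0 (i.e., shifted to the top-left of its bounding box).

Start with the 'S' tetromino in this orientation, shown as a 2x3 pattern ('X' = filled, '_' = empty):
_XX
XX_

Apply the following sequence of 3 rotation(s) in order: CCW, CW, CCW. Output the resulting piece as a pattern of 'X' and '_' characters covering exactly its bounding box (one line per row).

Answer: X_
XX
_X

Derivation:
Start:
_XX
XX_
After rotation 1 (CCW):
X_
XX
_X
After rotation 2 (CW):
_XX
XX_
After rotation 3 (CCW):
X_
XX
_X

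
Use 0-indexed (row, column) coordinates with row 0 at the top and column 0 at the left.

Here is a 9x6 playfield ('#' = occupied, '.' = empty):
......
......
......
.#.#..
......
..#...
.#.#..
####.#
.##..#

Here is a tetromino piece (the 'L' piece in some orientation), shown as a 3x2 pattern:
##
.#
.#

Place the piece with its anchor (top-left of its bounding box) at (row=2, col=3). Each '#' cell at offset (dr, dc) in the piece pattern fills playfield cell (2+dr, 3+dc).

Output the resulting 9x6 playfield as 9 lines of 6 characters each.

Answer: ......
......
...##.
.#.##.
....#.
..#...
.#.#..
####.#
.##..#

Derivation:
Fill (2+0,3+0) = (2,3)
Fill (2+0,3+1) = (2,4)
Fill (2+1,3+1) = (3,4)
Fill (2+2,3+1) = (4,4)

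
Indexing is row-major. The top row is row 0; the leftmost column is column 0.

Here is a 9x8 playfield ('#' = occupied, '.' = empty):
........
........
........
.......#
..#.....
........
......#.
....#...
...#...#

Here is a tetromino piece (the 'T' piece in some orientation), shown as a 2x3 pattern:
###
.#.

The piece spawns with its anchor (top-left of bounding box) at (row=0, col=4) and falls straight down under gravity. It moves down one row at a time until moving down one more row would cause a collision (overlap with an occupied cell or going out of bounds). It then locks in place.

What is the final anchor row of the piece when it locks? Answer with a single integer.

Answer: 5

Derivation:
Spawn at (row=0, col=4). Try each row:
  row 0: fits
  row 1: fits
  row 2: fits
  row 3: fits
  row 4: fits
  row 5: fits
  row 6: blocked -> lock at row 5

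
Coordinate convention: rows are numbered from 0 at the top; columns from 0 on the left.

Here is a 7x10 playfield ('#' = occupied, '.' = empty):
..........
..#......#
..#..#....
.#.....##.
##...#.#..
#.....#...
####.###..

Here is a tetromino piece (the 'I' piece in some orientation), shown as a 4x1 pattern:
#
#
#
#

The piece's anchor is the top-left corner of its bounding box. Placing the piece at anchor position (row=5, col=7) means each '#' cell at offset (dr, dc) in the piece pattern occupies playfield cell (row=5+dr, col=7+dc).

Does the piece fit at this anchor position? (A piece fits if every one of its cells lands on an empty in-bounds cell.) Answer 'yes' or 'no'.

Check each piece cell at anchor (5, 7):
  offset (0,0) -> (5,7): empty -> OK
  offset (1,0) -> (6,7): occupied ('#') -> FAIL
  offset (2,0) -> (7,7): out of bounds -> FAIL
  offset (3,0) -> (8,7): out of bounds -> FAIL
All cells valid: no

Answer: no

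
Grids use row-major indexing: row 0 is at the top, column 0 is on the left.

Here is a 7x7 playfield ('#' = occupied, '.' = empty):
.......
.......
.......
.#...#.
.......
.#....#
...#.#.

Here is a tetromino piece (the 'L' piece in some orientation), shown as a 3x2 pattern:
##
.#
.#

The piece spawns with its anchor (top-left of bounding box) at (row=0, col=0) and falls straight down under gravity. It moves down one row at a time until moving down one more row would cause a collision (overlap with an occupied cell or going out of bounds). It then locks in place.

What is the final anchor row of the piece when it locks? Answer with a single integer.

Answer: 0

Derivation:
Spawn at (row=0, col=0). Try each row:
  row 0: fits
  row 1: blocked -> lock at row 0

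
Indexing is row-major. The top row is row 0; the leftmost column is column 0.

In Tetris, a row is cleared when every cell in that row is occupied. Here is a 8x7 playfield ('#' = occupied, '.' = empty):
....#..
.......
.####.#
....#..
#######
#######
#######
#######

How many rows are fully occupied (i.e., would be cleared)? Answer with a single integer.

Check each row:
  row 0: 6 empty cells -> not full
  row 1: 7 empty cells -> not full
  row 2: 2 empty cells -> not full
  row 3: 6 empty cells -> not full
  row 4: 0 empty cells -> FULL (clear)
  row 5: 0 empty cells -> FULL (clear)
  row 6: 0 empty cells -> FULL (clear)
  row 7: 0 empty cells -> FULL (clear)
Total rows cleared: 4

Answer: 4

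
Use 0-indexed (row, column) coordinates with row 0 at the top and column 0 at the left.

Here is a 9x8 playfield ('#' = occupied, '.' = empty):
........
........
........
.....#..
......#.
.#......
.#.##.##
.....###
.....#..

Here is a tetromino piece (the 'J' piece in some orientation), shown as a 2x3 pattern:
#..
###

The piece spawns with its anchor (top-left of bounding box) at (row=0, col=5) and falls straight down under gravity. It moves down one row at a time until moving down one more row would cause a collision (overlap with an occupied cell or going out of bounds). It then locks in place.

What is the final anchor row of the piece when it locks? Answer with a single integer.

Answer: 1

Derivation:
Spawn at (row=0, col=5). Try each row:
  row 0: fits
  row 1: fits
  row 2: blocked -> lock at row 1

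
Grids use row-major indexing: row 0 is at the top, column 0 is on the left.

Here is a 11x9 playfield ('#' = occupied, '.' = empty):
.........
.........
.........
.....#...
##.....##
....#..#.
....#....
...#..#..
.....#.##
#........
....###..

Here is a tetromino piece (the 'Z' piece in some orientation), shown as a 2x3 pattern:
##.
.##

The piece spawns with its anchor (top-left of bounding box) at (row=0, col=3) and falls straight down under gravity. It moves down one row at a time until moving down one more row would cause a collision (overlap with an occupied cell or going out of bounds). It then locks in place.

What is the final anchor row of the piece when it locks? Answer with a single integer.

Answer: 1

Derivation:
Spawn at (row=0, col=3). Try each row:
  row 0: fits
  row 1: fits
  row 2: blocked -> lock at row 1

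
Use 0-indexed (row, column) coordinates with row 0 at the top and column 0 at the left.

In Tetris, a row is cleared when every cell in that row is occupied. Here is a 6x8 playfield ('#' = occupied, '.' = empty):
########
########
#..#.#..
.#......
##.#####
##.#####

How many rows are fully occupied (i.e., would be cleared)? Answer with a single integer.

Check each row:
  row 0: 0 empty cells -> FULL (clear)
  row 1: 0 empty cells -> FULL (clear)
  row 2: 5 empty cells -> not full
  row 3: 7 empty cells -> not full
  row 4: 1 empty cell -> not full
  row 5: 1 empty cell -> not full
Total rows cleared: 2

Answer: 2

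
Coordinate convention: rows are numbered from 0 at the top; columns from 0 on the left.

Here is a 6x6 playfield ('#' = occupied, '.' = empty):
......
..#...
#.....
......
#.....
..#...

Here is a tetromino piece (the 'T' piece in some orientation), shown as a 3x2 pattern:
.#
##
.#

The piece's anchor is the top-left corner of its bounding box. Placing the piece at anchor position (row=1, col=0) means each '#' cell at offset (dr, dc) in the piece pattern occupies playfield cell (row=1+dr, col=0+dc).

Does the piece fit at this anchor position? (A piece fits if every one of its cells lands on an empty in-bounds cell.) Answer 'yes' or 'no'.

Answer: no

Derivation:
Check each piece cell at anchor (1, 0):
  offset (0,1) -> (1,1): empty -> OK
  offset (1,0) -> (2,0): occupied ('#') -> FAIL
  offset (1,1) -> (2,1): empty -> OK
  offset (2,1) -> (3,1): empty -> OK
All cells valid: no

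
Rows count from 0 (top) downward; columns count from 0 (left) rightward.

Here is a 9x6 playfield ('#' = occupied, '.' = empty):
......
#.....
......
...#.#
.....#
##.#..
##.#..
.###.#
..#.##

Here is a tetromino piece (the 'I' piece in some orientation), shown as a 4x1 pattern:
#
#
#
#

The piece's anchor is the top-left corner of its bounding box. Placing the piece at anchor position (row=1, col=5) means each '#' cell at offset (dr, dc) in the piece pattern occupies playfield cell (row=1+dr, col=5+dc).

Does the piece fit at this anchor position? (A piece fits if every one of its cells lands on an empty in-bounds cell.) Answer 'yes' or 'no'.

Check each piece cell at anchor (1, 5):
  offset (0,0) -> (1,5): empty -> OK
  offset (1,0) -> (2,5): empty -> OK
  offset (2,0) -> (3,5): occupied ('#') -> FAIL
  offset (3,0) -> (4,5): occupied ('#') -> FAIL
All cells valid: no

Answer: no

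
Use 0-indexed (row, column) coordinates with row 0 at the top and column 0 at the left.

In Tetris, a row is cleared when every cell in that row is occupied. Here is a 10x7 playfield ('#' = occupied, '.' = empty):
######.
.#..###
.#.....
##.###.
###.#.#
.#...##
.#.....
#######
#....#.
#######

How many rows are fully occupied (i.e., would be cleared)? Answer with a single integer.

Check each row:
  row 0: 1 empty cell -> not full
  row 1: 3 empty cells -> not full
  row 2: 6 empty cells -> not full
  row 3: 2 empty cells -> not full
  row 4: 2 empty cells -> not full
  row 5: 4 empty cells -> not full
  row 6: 6 empty cells -> not full
  row 7: 0 empty cells -> FULL (clear)
  row 8: 5 empty cells -> not full
  row 9: 0 empty cells -> FULL (clear)
Total rows cleared: 2

Answer: 2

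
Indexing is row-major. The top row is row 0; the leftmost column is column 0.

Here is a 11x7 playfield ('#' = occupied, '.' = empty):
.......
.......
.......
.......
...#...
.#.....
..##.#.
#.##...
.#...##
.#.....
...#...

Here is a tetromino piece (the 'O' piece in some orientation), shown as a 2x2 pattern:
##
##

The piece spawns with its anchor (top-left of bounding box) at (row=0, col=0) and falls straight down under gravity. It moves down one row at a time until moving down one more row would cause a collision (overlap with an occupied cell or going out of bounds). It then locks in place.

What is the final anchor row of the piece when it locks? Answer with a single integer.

Spawn at (row=0, col=0). Try each row:
  row 0: fits
  row 1: fits
  row 2: fits
  row 3: fits
  row 4: blocked -> lock at row 3

Answer: 3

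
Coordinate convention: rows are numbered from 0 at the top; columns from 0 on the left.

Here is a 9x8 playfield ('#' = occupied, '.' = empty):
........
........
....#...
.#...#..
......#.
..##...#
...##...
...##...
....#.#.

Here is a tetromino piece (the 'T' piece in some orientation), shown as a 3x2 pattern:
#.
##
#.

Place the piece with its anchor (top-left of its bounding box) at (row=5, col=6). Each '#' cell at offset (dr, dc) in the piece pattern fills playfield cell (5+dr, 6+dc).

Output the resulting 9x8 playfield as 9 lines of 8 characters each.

Answer: ........
........
....#...
.#...#..
......#.
..##..##
...##.##
...##.#.
....#.#.

Derivation:
Fill (5+0,6+0) = (5,6)
Fill (5+1,6+0) = (6,6)
Fill (5+1,6+1) = (6,7)
Fill (5+2,6+0) = (7,6)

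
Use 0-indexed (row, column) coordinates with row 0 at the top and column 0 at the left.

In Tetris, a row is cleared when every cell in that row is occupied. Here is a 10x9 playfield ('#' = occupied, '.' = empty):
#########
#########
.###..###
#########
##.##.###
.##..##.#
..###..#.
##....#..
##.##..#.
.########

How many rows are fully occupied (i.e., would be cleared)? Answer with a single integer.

Check each row:
  row 0: 0 empty cells -> FULL (clear)
  row 1: 0 empty cells -> FULL (clear)
  row 2: 3 empty cells -> not full
  row 3: 0 empty cells -> FULL (clear)
  row 4: 2 empty cells -> not full
  row 5: 4 empty cells -> not full
  row 6: 5 empty cells -> not full
  row 7: 6 empty cells -> not full
  row 8: 4 empty cells -> not full
  row 9: 1 empty cell -> not full
Total rows cleared: 3

Answer: 3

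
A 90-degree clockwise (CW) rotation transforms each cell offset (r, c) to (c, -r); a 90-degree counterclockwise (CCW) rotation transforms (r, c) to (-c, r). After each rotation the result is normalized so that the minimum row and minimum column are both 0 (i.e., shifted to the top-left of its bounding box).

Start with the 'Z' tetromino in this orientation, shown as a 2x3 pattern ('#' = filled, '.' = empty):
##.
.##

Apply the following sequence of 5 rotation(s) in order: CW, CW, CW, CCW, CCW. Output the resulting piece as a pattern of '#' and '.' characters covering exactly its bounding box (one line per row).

Start:
##.
.##
After rotation 1 (CW):
.#
##
#.
After rotation 2 (CW):
##.
.##
After rotation 3 (CW):
.#
##
#.
After rotation 4 (CCW):
##.
.##
After rotation 5 (CCW):
.#
##
#.

Answer: .#
##
#.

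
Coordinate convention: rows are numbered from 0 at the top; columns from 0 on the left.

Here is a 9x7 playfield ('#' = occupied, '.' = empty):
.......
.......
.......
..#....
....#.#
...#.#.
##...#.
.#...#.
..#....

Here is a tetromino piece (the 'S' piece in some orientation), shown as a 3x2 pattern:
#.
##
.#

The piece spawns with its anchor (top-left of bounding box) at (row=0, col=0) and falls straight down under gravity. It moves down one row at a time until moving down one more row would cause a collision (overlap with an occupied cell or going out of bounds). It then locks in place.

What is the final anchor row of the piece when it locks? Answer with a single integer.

Spawn at (row=0, col=0). Try each row:
  row 0: fits
  row 1: fits
  row 2: fits
  row 3: fits
  row 4: blocked -> lock at row 3

Answer: 3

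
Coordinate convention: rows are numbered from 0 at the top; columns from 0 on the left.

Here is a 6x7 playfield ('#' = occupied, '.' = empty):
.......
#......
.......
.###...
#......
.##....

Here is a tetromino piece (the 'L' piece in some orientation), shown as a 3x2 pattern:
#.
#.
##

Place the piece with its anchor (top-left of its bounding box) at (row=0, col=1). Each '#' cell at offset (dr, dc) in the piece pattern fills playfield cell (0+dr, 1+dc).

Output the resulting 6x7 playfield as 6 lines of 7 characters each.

Fill (0+0,1+0) = (0,1)
Fill (0+1,1+0) = (1,1)
Fill (0+2,1+0) = (2,1)
Fill (0+2,1+1) = (2,2)

Answer: .#.....
##.....
.##....
.###...
#......
.##....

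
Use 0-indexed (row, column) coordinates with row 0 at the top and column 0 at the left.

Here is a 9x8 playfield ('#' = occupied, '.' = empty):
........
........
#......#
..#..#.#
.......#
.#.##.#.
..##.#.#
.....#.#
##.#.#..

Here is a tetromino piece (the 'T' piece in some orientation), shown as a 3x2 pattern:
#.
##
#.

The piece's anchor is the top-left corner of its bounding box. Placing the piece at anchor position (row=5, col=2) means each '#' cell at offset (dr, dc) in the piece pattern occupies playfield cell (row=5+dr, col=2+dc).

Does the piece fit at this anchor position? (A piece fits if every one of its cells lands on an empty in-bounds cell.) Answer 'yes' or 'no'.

Check each piece cell at anchor (5, 2):
  offset (0,0) -> (5,2): empty -> OK
  offset (1,0) -> (6,2): occupied ('#') -> FAIL
  offset (1,1) -> (6,3): occupied ('#') -> FAIL
  offset (2,0) -> (7,2): empty -> OK
All cells valid: no

Answer: no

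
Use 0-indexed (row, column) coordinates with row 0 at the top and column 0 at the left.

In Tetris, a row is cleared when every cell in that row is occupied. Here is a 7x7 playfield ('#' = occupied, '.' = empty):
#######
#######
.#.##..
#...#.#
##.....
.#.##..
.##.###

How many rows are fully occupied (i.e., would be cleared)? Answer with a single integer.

Answer: 2

Derivation:
Check each row:
  row 0: 0 empty cells -> FULL (clear)
  row 1: 0 empty cells -> FULL (clear)
  row 2: 4 empty cells -> not full
  row 3: 4 empty cells -> not full
  row 4: 5 empty cells -> not full
  row 5: 4 empty cells -> not full
  row 6: 2 empty cells -> not full
Total rows cleared: 2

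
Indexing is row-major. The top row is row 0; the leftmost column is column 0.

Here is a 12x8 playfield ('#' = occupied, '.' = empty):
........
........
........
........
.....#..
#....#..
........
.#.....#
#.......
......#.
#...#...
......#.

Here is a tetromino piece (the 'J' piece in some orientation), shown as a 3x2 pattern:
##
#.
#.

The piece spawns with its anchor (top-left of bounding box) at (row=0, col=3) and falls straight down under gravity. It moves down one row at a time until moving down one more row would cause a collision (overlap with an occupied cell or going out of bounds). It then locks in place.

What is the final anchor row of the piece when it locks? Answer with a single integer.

Answer: 9

Derivation:
Spawn at (row=0, col=3). Try each row:
  row 0: fits
  row 1: fits
  row 2: fits
  row 3: fits
  row 4: fits
  row 5: fits
  row 6: fits
  row 7: fits
  row 8: fits
  row 9: fits
  row 10: blocked -> lock at row 9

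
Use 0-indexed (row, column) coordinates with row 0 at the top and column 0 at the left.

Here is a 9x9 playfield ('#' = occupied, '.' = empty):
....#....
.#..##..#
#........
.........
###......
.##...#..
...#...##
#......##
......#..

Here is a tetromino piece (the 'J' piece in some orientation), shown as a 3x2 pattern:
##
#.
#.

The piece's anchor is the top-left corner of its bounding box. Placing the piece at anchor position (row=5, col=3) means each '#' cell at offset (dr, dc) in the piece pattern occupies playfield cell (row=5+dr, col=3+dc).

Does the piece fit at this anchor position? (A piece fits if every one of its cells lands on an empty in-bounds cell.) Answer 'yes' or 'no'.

Answer: no

Derivation:
Check each piece cell at anchor (5, 3):
  offset (0,0) -> (5,3): empty -> OK
  offset (0,1) -> (5,4): empty -> OK
  offset (1,0) -> (6,3): occupied ('#') -> FAIL
  offset (2,0) -> (7,3): empty -> OK
All cells valid: no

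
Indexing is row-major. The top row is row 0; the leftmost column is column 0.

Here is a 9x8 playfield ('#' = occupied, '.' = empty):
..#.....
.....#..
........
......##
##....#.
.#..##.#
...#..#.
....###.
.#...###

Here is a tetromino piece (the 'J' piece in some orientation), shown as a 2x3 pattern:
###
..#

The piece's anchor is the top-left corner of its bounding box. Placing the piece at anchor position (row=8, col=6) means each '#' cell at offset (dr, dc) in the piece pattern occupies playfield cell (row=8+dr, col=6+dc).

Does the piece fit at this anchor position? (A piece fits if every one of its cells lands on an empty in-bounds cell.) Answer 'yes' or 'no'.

Check each piece cell at anchor (8, 6):
  offset (0,0) -> (8,6): occupied ('#') -> FAIL
  offset (0,1) -> (8,7): occupied ('#') -> FAIL
  offset (0,2) -> (8,8): out of bounds -> FAIL
  offset (1,2) -> (9,8): out of bounds -> FAIL
All cells valid: no

Answer: no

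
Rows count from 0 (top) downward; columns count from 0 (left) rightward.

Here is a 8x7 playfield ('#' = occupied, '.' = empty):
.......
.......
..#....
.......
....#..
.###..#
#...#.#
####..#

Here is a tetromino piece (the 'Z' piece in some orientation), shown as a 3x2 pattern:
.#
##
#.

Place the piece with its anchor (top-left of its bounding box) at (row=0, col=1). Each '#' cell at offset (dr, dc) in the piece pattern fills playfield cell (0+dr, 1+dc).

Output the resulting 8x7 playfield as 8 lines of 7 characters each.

Fill (0+0,1+1) = (0,2)
Fill (0+1,1+0) = (1,1)
Fill (0+1,1+1) = (1,2)
Fill (0+2,1+0) = (2,1)

Answer: ..#....
.##....
.##....
.......
....#..
.###..#
#...#.#
####..#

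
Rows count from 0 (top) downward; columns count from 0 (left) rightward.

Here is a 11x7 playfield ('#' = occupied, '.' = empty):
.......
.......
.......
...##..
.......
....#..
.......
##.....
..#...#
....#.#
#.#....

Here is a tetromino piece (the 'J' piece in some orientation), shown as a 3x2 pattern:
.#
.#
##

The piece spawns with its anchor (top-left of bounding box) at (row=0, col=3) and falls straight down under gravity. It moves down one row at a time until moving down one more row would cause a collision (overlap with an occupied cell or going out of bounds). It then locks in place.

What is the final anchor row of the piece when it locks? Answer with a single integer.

Spawn at (row=0, col=3). Try each row:
  row 0: fits
  row 1: blocked -> lock at row 0

Answer: 0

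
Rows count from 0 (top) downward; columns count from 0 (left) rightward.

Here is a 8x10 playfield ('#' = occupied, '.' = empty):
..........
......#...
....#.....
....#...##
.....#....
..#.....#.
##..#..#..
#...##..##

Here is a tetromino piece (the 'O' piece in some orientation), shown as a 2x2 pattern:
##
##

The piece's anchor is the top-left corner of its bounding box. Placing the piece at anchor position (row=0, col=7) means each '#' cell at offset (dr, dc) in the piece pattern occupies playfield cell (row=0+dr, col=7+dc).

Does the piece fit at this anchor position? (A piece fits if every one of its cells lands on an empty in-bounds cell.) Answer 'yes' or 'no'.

Check each piece cell at anchor (0, 7):
  offset (0,0) -> (0,7): empty -> OK
  offset (0,1) -> (0,8): empty -> OK
  offset (1,0) -> (1,7): empty -> OK
  offset (1,1) -> (1,8): empty -> OK
All cells valid: yes

Answer: yes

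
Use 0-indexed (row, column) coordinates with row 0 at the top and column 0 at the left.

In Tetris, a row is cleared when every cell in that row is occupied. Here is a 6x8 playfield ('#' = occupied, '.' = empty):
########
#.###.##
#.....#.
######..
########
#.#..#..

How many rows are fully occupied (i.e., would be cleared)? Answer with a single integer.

Check each row:
  row 0: 0 empty cells -> FULL (clear)
  row 1: 2 empty cells -> not full
  row 2: 6 empty cells -> not full
  row 3: 2 empty cells -> not full
  row 4: 0 empty cells -> FULL (clear)
  row 5: 5 empty cells -> not full
Total rows cleared: 2

Answer: 2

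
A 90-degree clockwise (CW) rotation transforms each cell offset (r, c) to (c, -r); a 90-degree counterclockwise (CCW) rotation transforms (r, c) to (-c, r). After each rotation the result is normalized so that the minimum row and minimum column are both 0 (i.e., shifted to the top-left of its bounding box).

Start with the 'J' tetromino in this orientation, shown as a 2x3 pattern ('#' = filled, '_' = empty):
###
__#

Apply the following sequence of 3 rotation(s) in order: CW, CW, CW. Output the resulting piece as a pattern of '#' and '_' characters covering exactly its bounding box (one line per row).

Answer: ##
#_
#_

Derivation:
Start:
###
__#
After rotation 1 (CW):
_#
_#
##
After rotation 2 (CW):
#__
###
After rotation 3 (CW):
##
#_
#_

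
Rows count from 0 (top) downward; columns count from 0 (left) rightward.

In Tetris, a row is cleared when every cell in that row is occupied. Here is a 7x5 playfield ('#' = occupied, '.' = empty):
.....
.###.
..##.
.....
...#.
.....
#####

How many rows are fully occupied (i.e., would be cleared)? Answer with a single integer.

Answer: 1

Derivation:
Check each row:
  row 0: 5 empty cells -> not full
  row 1: 2 empty cells -> not full
  row 2: 3 empty cells -> not full
  row 3: 5 empty cells -> not full
  row 4: 4 empty cells -> not full
  row 5: 5 empty cells -> not full
  row 6: 0 empty cells -> FULL (clear)
Total rows cleared: 1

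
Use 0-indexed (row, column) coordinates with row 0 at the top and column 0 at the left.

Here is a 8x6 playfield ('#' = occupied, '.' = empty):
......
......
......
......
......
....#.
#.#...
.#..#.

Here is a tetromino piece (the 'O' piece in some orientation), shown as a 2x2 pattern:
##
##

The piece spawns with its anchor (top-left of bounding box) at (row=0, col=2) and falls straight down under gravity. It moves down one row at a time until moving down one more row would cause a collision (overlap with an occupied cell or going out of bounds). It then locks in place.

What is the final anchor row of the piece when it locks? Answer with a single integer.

Answer: 4

Derivation:
Spawn at (row=0, col=2). Try each row:
  row 0: fits
  row 1: fits
  row 2: fits
  row 3: fits
  row 4: fits
  row 5: blocked -> lock at row 4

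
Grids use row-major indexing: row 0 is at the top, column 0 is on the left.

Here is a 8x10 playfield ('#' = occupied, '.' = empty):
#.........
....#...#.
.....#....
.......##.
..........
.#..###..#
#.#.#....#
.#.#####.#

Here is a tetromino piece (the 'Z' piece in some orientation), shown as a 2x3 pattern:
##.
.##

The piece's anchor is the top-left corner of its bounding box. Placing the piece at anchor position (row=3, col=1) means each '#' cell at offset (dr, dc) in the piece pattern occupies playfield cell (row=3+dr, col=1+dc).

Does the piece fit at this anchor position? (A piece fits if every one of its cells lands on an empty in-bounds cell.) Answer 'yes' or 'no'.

Check each piece cell at anchor (3, 1):
  offset (0,0) -> (3,1): empty -> OK
  offset (0,1) -> (3,2): empty -> OK
  offset (1,1) -> (4,2): empty -> OK
  offset (1,2) -> (4,3): empty -> OK
All cells valid: yes

Answer: yes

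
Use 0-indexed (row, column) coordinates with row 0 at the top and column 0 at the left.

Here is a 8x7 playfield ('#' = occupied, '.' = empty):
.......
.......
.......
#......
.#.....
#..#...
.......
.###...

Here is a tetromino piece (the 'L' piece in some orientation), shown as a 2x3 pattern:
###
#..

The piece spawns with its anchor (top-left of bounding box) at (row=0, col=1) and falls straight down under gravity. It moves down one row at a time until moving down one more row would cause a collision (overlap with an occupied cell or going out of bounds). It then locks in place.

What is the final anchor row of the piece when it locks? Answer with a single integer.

Answer: 2

Derivation:
Spawn at (row=0, col=1). Try each row:
  row 0: fits
  row 1: fits
  row 2: fits
  row 3: blocked -> lock at row 2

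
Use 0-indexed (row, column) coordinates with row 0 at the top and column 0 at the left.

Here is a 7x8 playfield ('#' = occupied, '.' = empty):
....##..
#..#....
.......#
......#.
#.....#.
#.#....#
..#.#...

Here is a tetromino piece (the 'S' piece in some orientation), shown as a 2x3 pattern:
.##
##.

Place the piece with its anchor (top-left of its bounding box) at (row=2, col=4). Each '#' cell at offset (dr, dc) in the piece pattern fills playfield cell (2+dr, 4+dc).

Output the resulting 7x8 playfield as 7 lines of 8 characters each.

Fill (2+0,4+1) = (2,5)
Fill (2+0,4+2) = (2,6)
Fill (2+1,4+0) = (3,4)
Fill (2+1,4+1) = (3,5)

Answer: ....##..
#..#....
.....###
....###.
#.....#.
#.#....#
..#.#...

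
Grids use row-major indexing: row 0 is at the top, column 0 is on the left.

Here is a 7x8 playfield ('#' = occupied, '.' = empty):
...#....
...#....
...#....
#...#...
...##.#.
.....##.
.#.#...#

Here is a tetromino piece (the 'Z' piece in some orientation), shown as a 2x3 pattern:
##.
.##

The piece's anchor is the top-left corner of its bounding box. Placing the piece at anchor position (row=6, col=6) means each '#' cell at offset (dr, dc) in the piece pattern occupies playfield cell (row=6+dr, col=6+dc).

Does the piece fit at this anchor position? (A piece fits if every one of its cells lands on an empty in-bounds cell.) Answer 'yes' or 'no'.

Check each piece cell at anchor (6, 6):
  offset (0,0) -> (6,6): empty -> OK
  offset (0,1) -> (6,7): occupied ('#') -> FAIL
  offset (1,1) -> (7,7): out of bounds -> FAIL
  offset (1,2) -> (7,8): out of bounds -> FAIL
All cells valid: no

Answer: no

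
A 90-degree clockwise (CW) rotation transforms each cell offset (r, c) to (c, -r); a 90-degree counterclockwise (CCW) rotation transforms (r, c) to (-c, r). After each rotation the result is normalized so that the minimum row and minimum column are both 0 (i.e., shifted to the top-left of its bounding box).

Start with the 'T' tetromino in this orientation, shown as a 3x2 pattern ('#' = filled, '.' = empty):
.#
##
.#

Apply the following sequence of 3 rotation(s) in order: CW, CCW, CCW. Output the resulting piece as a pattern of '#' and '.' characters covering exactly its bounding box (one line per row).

Start:
.#
##
.#
After rotation 1 (CW):
.#.
###
After rotation 2 (CCW):
.#
##
.#
After rotation 3 (CCW):
###
.#.

Answer: ###
.#.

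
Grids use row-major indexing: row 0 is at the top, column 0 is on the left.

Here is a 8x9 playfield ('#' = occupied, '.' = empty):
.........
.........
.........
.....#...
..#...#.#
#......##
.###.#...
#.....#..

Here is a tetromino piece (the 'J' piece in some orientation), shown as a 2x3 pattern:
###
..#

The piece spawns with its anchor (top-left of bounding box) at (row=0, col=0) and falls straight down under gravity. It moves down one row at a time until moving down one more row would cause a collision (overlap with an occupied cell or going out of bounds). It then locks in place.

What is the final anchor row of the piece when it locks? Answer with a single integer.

Spawn at (row=0, col=0). Try each row:
  row 0: fits
  row 1: fits
  row 2: fits
  row 3: blocked -> lock at row 2

Answer: 2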